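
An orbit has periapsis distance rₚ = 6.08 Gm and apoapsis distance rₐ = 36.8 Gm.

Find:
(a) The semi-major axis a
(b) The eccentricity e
rₚ = 6.08 Gm = 6.08 × 10^9 m
rₐ = 36.8 Gm = 3.68 × 10^10 m
(a) a = (rₚ + rₐ)/2 = 2.144 × 10^10 m ≈ 21.44 Gm
(b) e = (rₐ − rₚ)/(rₐ + rₚ) = (3.072 × 10^10) / (4.288 × 10^10) = 0.716418

Final answer:
(a) a = 21.44 Gm
(b) e = 0.7164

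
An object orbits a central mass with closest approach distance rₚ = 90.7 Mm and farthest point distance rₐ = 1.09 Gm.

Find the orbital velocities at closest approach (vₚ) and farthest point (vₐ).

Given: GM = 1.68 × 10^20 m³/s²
rₚ = 90.7 Mm = 9.07 × 10^7 m
rₐ = 1.09 Gm = 1.09 × 10^9 m
GM = 1.68 × 10^20 m³/s²
a = (rₚ + rₐ)/2 = 5.9035 × 10^8 m
Vis-viva: v² = GM (2/r − 1/a)
vₚ² = 1.68 × 10^20 × (2.20507 × 10^-8 − 1.69391 × 10^-9) = 3.41994 × 10^12 m²/s²
vₚ = 1.84931 × 10^6 m/s ≈ 1849 km/s
vₐ² = 1.68 × 10^20 × (1.83486 × 10^-9 − 1.69391 × 10^-9) = 2.36799 × 10^10 m²/s²
vₐ = 153883 m/s ≈ 153.9 km/s

Final answer: vₚ = 1849 km/s, vₐ = 153.9 km/s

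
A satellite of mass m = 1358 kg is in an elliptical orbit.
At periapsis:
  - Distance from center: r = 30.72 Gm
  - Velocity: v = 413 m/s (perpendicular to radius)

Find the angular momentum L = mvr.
r = 30.72 Gm = 3.072 × 10^10 m
v = 413 m/s
vr = 413 × 3.072 × 10^10 = 1.26874 × 10^13 m²/s
L = m × vr = 1358 × 1.26874 × 10^13 = 1.72294 × 10^16 kg·m²/s ≈ 1.723 × 10^16 kg·m²/s

Final answer: L = 1.723 × 10^16 kg·m²/s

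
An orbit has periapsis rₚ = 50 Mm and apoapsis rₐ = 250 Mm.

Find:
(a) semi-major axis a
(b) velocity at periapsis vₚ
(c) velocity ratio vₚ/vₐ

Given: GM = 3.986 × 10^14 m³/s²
rₚ = 50 Mm = 5 × 10^7 m
rₐ = 250 Mm = 2.5 × 10^8 m
GM = 3.986 × 10^14 m³/s²
a = (rₚ + rₐ)/2 = 1.5 × 10^8 m
e = (rₐ − rₚ)/(rₐ + rₚ) = (2 × 10^8) / (3 × 10^8) = 0.666667
(a) a = 1.5 × 10^8 m ≈ 150 Mm
(b) vₚ² = GM (2/rₚ − 1/a) = 3.986 × 10^14 × (4 × 10^-8 − 6.66667 × 10^-9) = 1.32867 × 10^7 m²/s²;  vₚ = 3645.09 m/s ≈ 3.645 km/s
(c) vₚ/vₐ = rₐ/rₚ (angular momentum) = (2.5 × 10^8) / (5 × 10^7) = 5 ≈ 5

Final answer:
(a) semi-major axis a = 150 Mm
(b) velocity at periapsis vₚ = 3.645 km/s
(c) velocity ratio vₚ/vₐ = 5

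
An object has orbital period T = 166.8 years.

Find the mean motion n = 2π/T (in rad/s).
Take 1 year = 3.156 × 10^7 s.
T = 166.8 years = 5.26421 × 10^9 s
n = 2π / (5.26421 × 10^9 s) = 1.19357 × 10^-9 rad/s ≈ 1.194 × 10^-9 rad/s

Final answer: n = 1.194 × 10^-9 rad/s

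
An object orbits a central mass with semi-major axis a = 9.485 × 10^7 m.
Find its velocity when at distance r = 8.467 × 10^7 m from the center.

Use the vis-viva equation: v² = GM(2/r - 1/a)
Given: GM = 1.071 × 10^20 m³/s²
a = 9.485 × 10^7 m
r = 8.467 × 10^7 m
GM = 1.071 × 10^20 m³/s²
2/r − 1/a = 2.36211 × 10^-8 − 1.0543 × 10^-8 = 1.30782 × 10^-8 m⁻¹
v² = GM (2/r − 1/a) = 1.40067 × 10^12 m²/s²
v = 1.1835 × 10^6 m/s ≈ 1183 km/s

Final answer: 1183 km/s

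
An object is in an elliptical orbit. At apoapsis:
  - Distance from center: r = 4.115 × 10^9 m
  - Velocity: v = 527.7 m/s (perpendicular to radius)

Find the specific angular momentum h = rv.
r = 4.115 × 10^9 m
v = 527.7 m/s
h = rv = 4.115 × 10^9 × 527.7 = 2.17149 × 10^12 m²/s ≈ 2.171 × 10^12 m²/s

Final answer: h = 2.171 × 10^12 m²/s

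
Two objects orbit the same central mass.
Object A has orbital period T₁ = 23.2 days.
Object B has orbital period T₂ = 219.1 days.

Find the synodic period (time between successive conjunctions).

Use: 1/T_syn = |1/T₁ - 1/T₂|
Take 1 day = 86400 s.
T₁ = 23.2 days = 2.00448 × 10^6 s
T₂ = 219.1 days = 1.89302 × 10^7 s
1/T₁ = 4.98883 × 10^-7 s⁻¹
1/T₂ = 5.28255 × 10^-8 s⁻¹
|1/T₁ − 1/T₂| = 4.46057 × 10^-7 s⁻¹
T_syn = 1 / |1/T₁ − 1/T₂| = 2.24187 × 10^6 s ≈ 25.95 days

Final answer: T_syn = 25.95 days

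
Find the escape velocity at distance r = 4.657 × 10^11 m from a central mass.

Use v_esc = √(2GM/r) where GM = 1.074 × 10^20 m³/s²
r = 4.657 × 10^11 m
GM = 1.074 × 10^20 m³/s²
2GM/r = 2 × (1.074 × 10^20) / (4.657 × 10^11) = 4.61241 × 10^8 m²/s²
v_esc = √(2GM/r) = 21476.5 m/s ≈ 21.48 km/s

Final answer: 21.48 km/s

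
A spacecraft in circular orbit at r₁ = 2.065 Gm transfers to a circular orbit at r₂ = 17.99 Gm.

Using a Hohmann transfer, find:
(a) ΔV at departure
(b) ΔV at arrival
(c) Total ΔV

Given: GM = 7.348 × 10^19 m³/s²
r₁ = 2.065 Gm = 2.065 × 10^9 m
r₂ = 17.99 Gm = 1.799 × 10^10 m
GM = 7.348 × 10^19 m³/s²
Transfer ellipse: a_t = (r₁ + r₂)/2 = 1.00275 × 10^10 m
Circular speed at r₁: v₁ = √(GM/r₁) = 188636 m/s
Transfer speed at r₁ (periapsis): v₁ₜ = √(GM(2/r₁ − 1/a_t)) = 252664 m/s
(a) ΔV₁ = v₁ₜ − v₁ = 64028.3 m/s ≈ 64.03 km/s
Circular speed at r₂: v₂ = √(GM/r₂) = 63910 m/s
Transfer speed at r₂ (apoapsis): v₂ₜ = √(GM(2/r₂ − 1/a_t)) = 29002.3 m/s
(b) ΔV₂ = v₂ − v₂ₜ = 34907.7 m/s ≈ 34.91 km/s
(c) ΔV_total = ΔV₁ + ΔV₂ = 98936 m/s ≈ 98.94 km/s

Final answer:
(a) ΔV₁ = 64.03 km/s
(b) ΔV₂ = 34.91 km/s
(c) ΔV_total = 98.94 km/s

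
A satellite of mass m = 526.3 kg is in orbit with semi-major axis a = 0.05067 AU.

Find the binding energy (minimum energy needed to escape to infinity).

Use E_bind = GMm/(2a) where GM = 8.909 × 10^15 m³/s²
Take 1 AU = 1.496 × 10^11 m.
a = 0.05067 AU = 7.58023 × 10^9 m
GM = 8.909 × 10^15 m³/s²
m = 526.3 kg
GMm = 8.909 × 10^15 × 526.3 = 4.68881 × 10^18 m³·kg/s²
2a = 1.51605 × 10^10 m
E_bind = GMm/(2a) = 3.09279 × 10^8 J ≈ 309.3 MJ

Final answer: 309.3 MJ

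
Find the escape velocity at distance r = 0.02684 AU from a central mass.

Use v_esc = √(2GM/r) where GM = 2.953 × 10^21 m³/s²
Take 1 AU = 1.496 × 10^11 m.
r = 0.02684 AU = 4.01526 × 10^9 m
GM = 2.953 × 10^21 m³/s²
2GM/r = 2 × (2.953 × 10^21) / (4.01526 × 10^9) = 1.47089 × 10^12 m²/s²
v_esc = √(2GM/r) = 1.2128 × 10^6 m/s ≈ 1213 km/s

Final answer: 1213 km/s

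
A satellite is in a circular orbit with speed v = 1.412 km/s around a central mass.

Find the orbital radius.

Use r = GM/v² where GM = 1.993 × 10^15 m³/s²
v = 1.412 km/s = 1412 m/s
GM = 1.993 × 10^15 m³/s²
v² = 1.99374 × 10^6 m²/s²
r = GM/v² = (1.993 × 10^15) / (1.99374 × 10^6) = 9.99627 × 10^8 m ≈ 999.6 Mm

Final answer: 999.6 Mm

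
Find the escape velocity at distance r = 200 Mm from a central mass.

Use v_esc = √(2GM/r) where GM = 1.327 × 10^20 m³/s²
r = 200 Mm = 2 × 10^8 m
GM = 1.327 × 10^20 m³/s²
2GM/r = 2 × (1.327 × 10^20) / (2 × 10^8) = 1.327 × 10^12 m²/s²
v_esc = √(2GM/r) = 1.15195 × 10^6 m/s ≈ 1152 km/s

Final answer: 1152 km/s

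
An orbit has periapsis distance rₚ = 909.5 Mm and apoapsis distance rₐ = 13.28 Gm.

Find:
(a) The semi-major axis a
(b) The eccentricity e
rₚ = 909.5 Mm = 9.095 × 10^8 m
rₐ = 13.28 Gm = 1.328 × 10^10 m
(a) a = (rₚ + rₐ)/2 = 7.09475 × 10^9 m ≈ 7.095 Gm
(b) e = (rₐ − rₚ)/(rₐ + rₚ) = (1.23705 × 10^10) / (1.41895 × 10^10) = 0.871807

Final answer:
(a) a = 7.095 Gm
(b) e = 0.8718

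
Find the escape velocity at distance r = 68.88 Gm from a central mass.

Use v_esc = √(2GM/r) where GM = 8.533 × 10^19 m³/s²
r = 68.88 Gm = 6.888 × 10^10 m
GM = 8.533 × 10^19 m³/s²
2GM/r = 2 × (8.533 × 10^19) / (6.888 × 10^10) = 2.47764 × 10^9 m²/s²
v_esc = √(2GM/r) = 49775.9 m/s ≈ 49.78 km/s

Final answer: 49.78 km/s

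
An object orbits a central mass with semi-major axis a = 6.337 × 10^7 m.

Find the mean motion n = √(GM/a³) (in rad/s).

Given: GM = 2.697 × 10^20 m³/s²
a = 6.337 × 10^7 m
GM = 2.697 × 10^20 m³/s²
a³ = 2.54479 × 10^23 m³
GM/a³ = (2.697 × 10^20) / (2.54479 × 10^23) = 0.00105981 s⁻²
n = √(GM/a³) = 0.0325548 rad/s ≈ 0.03255 rad/s

Final answer: n = 0.03255 rad/s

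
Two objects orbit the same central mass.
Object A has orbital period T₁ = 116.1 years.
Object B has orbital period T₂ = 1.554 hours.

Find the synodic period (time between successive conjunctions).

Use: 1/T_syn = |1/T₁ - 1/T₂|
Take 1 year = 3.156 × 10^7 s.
T₁ = 116.1 years = 3.66412 × 10^9 s
T₂ = 1.554 hours = 5594.4 s
1/T₁ = 2.72917 × 10^-10 s⁻¹
1/T₂ = 0.00017875 s⁻¹
|1/T₁ − 1/T₂| = 0.00017875 s⁻¹
T_syn = 1 / |1/T₁ − 1/T₂| = 5594.41 s ≈ 1.554 hours

Final answer: T_syn = 1.554 hours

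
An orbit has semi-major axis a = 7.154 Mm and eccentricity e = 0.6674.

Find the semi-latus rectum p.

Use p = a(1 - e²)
a = 7.154 Mm = 7.154 × 10^6 m
e = 0.6674,  e² = 0.445423,  1 − e² = 0.554577
p = a(1 − e²) = 7.154 × 10^6 m × 0.554577 = 3.96745 × 10^6 m ≈ 3.967 Mm

Final answer: p = 3.967 Mm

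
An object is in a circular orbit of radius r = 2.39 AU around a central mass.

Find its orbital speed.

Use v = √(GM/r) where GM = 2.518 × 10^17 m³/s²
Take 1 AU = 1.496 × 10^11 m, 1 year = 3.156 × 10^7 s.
r = 2.39 AU = 3.57544 × 10^11 m
GM = 2.518 × 10^17 m³/s²
GM/r = (2.518 × 10^17) / (3.57544 × 10^11) = 704249 m²/s²
v = √(GM/r) = 839.195 m/s ≈ 0.177 AU/year

Final answer: 0.177 AU/year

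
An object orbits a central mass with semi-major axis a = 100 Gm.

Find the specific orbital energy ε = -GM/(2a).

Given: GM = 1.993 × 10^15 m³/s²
a = 100 Gm = 1 × 10^11 m
GM = 1.993 × 10^15 m³/s²
2a = 2 × 10^11 m
ε = −GM/(2a) = -9965 J/kg ≈ -9.965 kJ/kg

Final answer: -9.965 kJ/kg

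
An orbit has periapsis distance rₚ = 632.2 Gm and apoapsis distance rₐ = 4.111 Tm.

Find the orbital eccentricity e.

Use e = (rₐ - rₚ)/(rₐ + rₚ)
rₚ = 632.2 Gm = 6.322 × 10^11 m
rₐ = 4.111 Tm = 4.111 × 10^12 m
rₐ − rₚ = 3.4788 × 10^12 m
rₐ + rₚ = 4.7432 × 10^12 m
e = (rₐ − rₚ)/(rₐ + rₚ) = 0.733429

Final answer: e = 0.7334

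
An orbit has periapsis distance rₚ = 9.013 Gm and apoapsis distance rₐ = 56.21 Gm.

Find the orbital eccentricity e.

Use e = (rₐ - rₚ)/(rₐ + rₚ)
rₚ = 9.013 Gm = 9.013 × 10^9 m
rₐ = 56.21 Gm = 5.621 × 10^10 m
rₐ − rₚ = 4.7197 × 10^10 m
rₐ + rₚ = 6.5223 × 10^10 m
e = (rₐ − rₚ)/(rₐ + rₚ) = 0.723625

Final answer: e = 0.7236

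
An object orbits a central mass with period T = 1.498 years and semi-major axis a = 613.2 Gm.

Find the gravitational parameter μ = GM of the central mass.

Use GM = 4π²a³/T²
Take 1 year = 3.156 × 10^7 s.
T = 1.498 years = 4.72769 × 10^7 s
a = 613.2 Gm = 6.132 × 10^11 m
a³ = 2.30572 × 10^35 m³
T² = 2.2351 × 10^15 s²
GM = 4π² × (2.30572 × 10^35) / (2.2351 × 10^15) = 4.07257 × 10^21 m³/s²
GM ≈ 4.073 × 10^21 m³/s²

Final answer: GM = 4.073 × 10^21 m³/s²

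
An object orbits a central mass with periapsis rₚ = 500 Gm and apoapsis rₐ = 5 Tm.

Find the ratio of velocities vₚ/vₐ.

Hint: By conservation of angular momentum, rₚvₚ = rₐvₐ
rₚ = 500 Gm = 5 × 10^11 m
rₐ = 5 Tm = 5 × 10^12 m
rₚvₚ = rₐvₐ  ⇒  vₚ/vₐ = rₐ/rₚ
vₚ/vₐ = (5 × 10^12) / (5 × 10^11) = 10

Final answer: vₚ/vₐ = 10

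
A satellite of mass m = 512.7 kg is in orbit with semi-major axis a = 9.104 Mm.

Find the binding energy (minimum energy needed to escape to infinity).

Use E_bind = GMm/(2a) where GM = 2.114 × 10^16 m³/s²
a = 9.104 Mm = 9.104 × 10^6 m
GM = 2.114 × 10^16 m³/s²
m = 512.7 kg
GMm = 2.114 × 10^16 × 512.7 = 1.08385 × 10^19 m³·kg/s²
2a = 1.8208 × 10^7 m
E_bind = GMm/(2a) = 5.95259 × 10^11 J ≈ 595.3 GJ

Final answer: 595.3 GJ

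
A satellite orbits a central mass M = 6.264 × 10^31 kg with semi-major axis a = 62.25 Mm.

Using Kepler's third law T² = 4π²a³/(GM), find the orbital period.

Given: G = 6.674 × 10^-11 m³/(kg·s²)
M = 6.264 × 10^31 kg
GM = G × M = 6.674 × 10^-11 × 6.264 × 10^31 = 4.18059 × 10^21 m³/s²
a = 62.25 Mm = 6.225 × 10^7 m
a³ = 2.41223 × 10^23 m³
T = 2π √(a³/GM) = 2π √((2.41223 × 10^23) / (4.18059 × 10^21)) = 2π × 7.59609 s
T = 47.7276 s ≈ 47.73 seconds

Final answer: 47.73 seconds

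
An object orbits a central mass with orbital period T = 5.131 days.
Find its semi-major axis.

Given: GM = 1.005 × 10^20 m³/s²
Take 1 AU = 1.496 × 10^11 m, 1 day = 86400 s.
T = 5.131 days = 443318 s
GM = 1.005 × 10^20 m³/s²
Kepler's third law: a³ = GM T² / (4π²)
T² = 1.96531 × 10^11 s²
a³ = (1.005 × 10^20) × (1.96531 × 10^11) / (4π²) = 5.00308 × 10^29 m³
a = (a³)^(1/3) = 7.93864 × 10^9 m ≈ 0.05307 AU

Final answer: 0.05307 AU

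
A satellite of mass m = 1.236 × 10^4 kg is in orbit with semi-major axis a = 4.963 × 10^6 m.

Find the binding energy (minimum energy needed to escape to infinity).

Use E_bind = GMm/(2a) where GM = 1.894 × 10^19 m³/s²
a = 4.963 × 10^6 m
GM = 1.894 × 10^19 m³/s²
m = 1.236 × 10^4 kg
GMm = 1.894 × 10^19 × 12360 = 2.34098 × 10^23 m³·kg/s²
2a = 9.926 × 10^6 m
E_bind = GMm/(2a) = 2.35844 × 10^16 J ≈ 23.58 PJ

Final answer: 23.58 PJ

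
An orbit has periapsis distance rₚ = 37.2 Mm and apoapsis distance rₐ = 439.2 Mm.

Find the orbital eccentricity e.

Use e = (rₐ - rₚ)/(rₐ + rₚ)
rₚ = 37.2 Mm = 3.72 × 10^7 m
rₐ = 439.2 Mm = 4.392 × 10^8 m
rₐ − rₚ = 4.02 × 10^8 m
rₐ + rₚ = 4.764 × 10^8 m
e = (rₐ − rₚ)/(rₐ + rₚ) = 0.843829

Final answer: e = 0.8438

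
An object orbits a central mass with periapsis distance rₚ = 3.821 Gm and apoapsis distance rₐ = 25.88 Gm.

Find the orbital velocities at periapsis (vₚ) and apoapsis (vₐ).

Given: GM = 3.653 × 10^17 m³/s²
rₚ = 3.821 Gm = 3.821 × 10^9 m
rₐ = 25.88 Gm = 2.588 × 10^10 m
GM = 3.653 × 10^17 m³/s²
a = (rₚ + rₐ)/2 = 1.48505 × 10^10 m
Vis-viva: v² = GM (2/r − 1/a)
vₚ² = 3.653 × 10^17 × (5.23423 × 10^-10 − 6.73378 × 10^-11) = 1.66608 × 10^8 m²/s²
vₚ = 12907.7 m/s ≈ 12.91 km/s
vₐ² = 3.653 × 10^17 × (7.72798 × 10^-11 − 6.73378 × 10^-11) = 3.6318 × 10^6 m²/s²
vₐ = 1905.73 m/s ≈ 1.906 km/s

Final answer: vₚ = 12.91 km/s, vₐ = 1.906 km/s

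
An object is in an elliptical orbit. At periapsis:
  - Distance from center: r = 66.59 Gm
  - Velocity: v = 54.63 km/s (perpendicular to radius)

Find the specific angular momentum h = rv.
r = 66.59 Gm = 6.659 × 10^10 m
v = 54.63 km/s = 54630 m/s
h = rv = 6.659 × 10^10 × 54630 = 3.63781 × 10^15 m²/s ≈ 3.638 × 10^15 m²/s

Final answer: h = 3.638 × 10^15 m²/s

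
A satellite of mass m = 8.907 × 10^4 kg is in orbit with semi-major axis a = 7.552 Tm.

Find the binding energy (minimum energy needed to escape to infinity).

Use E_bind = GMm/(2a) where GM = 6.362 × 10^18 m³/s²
a = 7.552 Tm = 7.552 × 10^12 m
GM = 6.362 × 10^18 m³/s²
m = 8.907 × 10^4 kg
GMm = 6.362 × 10^18 × 89070 = 5.66663 × 10^23 m³·kg/s²
2a = 1.5104 × 10^13 m
E_bind = GMm/(2a) = 3.75174 × 10^10 J ≈ 37.52 GJ

Final answer: 37.52 GJ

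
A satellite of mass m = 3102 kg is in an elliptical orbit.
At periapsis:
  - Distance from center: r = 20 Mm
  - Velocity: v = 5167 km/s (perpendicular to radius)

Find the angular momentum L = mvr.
r = 20 Mm = 2 × 10^7 m
v = 5167 km/s = 5.167 × 10^6 m/s
vr = 5.167 × 10^6 × 2 × 10^7 = 1.0334 × 10^14 m²/s
L = m × vr = 3102 × 1.0334 × 10^14 = 3.20561 × 10^17 kg·m²/s ≈ 3.206 × 10^17 kg·m²/s

Final answer: L = 3.206 × 10^17 kg·m²/s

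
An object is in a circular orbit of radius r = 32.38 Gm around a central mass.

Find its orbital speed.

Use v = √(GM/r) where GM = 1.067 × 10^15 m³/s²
r = 32.38 Gm = 3.238 × 10^10 m
GM = 1.067 × 10^15 m³/s²
GM/r = (1.067 × 10^15) / (3.238 × 10^10) = 32952.4 m²/s²
v = √(GM/r) = 181.528 m/s ≈ 181.5 m/s

Final answer: 181.5 m/s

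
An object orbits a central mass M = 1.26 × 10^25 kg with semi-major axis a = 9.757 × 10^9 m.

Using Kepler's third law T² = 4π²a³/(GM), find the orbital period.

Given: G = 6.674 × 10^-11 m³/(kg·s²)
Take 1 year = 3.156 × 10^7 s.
M = 1.26 × 10^25 kg
GM = G × M = 6.674 × 10^-11 × 1.26 × 10^25 = 8.40924 × 10^14 m³/s²
a = 9.757 × 10^9 m
a³ = 9.28857 × 10^29 m³
T = 2π √(a³/GM) = 2π √((9.28857 × 10^29) / (8.40924 × 10^14)) = 2π × 3.3235 × 10^7 s
T = 2.08822 × 10^8 s ≈ 6.617 years

Final answer: 6.617 years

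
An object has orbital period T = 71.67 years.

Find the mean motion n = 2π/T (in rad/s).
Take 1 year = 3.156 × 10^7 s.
T = 71.67 years = 2.26191 × 10^9 s
n = 2π / (2.26191 × 10^9 s) = 2.77783 × 10^-9 rad/s ≈ 2.778 × 10^-9 rad/s

Final answer: n = 2.778 × 10^-9 rad/s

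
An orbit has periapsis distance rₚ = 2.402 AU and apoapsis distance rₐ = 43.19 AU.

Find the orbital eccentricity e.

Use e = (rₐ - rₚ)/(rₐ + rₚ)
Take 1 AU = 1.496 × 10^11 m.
rₚ = 2.402 AU = 3.59339 × 10^11 m
rₐ = 43.19 AU = 6.46122 × 10^12 m
rₐ − rₚ = 6.10188 × 10^12 m
rₐ + rₚ = 6.82056 × 10^12 m
e = (rₐ − rₚ)/(rₐ + rₚ) = 0.894631

Final answer: e = 0.8946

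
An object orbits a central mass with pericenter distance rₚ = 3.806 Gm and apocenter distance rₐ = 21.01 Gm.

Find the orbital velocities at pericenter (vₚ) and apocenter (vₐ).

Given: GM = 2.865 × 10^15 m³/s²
rₚ = 3.806 Gm = 3.806 × 10^9 m
rₐ = 21.01 Gm = 2.101 × 10^10 m
GM = 2.865 × 10^15 m³/s²
a = (rₚ + rₐ)/2 = 1.2408 × 10^10 m
Vis-viva: v² = GM (2/r − 1/a)
vₚ² = 2.865 × 10^15 × (5.25486 × 10^-10 − 8.05932 × 10^-11) = 1.27462 × 10^6 m²/s²
vₚ = 1128.99 m/s ≈ 1.129 km/s
vₐ² = 2.865 × 10^15 × (9.51928 × 10^-11 − 8.05932 × 10^-11) = 41827.9 m²/s²
vₐ = 204.519 m/s ≈ 204.5 m/s

Final answer: vₚ = 1.129 km/s, vₐ = 204.5 m/s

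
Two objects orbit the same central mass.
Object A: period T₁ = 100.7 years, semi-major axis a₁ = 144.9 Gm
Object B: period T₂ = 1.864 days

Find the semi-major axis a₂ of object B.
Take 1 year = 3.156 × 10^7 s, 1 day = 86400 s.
T₁ = 100.7 years = 3.17809 × 10^9 s
T₂ = 1.864 days = 161050 s
a₁ = 144.9 Gm = 1.449 × 10^11 m
Kepler's third law: (T₂/T₁)² = (a₂/a₁)³  ⇒  a₂ = a₁ (T₂/T₁)^(2/3)
T₂/T₁ = 5.06749 × 10^-5
(T₂/T₁)^(2/3) = 0.0013694
a₂ = 1.449 × 10^11 m × 0.0013694 = 1.98425 × 10^8 m ≈ 198.4 Mm

Final answer: a₂ = 198.4 Mm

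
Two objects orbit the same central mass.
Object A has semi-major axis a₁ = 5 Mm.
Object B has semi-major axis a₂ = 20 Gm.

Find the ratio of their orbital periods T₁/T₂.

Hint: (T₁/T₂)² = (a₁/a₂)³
a₁ = 5 Mm = 5 × 10^6 m
a₂ = 20 Gm = 2 × 10^10 m
a₁/a₂ = 0.00025
T₁/T₂ = (a₁/a₂)^(3/2) = (0.00025)^1.5 = 3.95285 × 10^-6

Final answer: T₁/T₂ = 3.953 × 10^-6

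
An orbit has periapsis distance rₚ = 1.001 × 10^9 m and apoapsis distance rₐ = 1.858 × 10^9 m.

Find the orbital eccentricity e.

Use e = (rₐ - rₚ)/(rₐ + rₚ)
rₚ = 1.001 × 10^9 m
rₐ = 1.858 × 10^9 m
rₐ − rₚ = 8.57 × 10^8 m
rₐ + rₚ = 2.859 × 10^9 m
e = (rₐ − rₚ)/(rₐ + rₚ) = 0.299755

Final answer: e = 0.2998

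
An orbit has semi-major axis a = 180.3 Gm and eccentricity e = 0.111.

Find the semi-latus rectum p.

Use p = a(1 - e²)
a = 180.3 Gm = 1.803 × 10^11 m
e = 0.111,  e² = 0.012321,  1 − e² = 0.987679
p = a(1 − e²) = 1.803 × 10^11 m × 0.987679 = 1.78079 × 10^11 m ≈ 178.1 Gm

Final answer: p = 178.1 Gm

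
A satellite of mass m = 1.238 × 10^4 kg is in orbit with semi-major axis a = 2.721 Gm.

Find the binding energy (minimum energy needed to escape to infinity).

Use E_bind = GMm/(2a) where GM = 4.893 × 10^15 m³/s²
a = 2.721 Gm = 2.721 × 10^9 m
GM = 4.893 × 10^15 m³/s²
m = 1.238 × 10^4 kg
GMm = 4.893 × 10^15 × 12380 = 6.05753 × 10^19 m³·kg/s²
2a = 5.442 × 10^9 m
E_bind = GMm/(2a) = 1.11311 × 10^10 J ≈ 11.13 GJ

Final answer: 11.13 GJ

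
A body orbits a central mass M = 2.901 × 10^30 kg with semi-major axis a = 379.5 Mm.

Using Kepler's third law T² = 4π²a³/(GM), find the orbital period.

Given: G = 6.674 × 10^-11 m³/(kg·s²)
M = 2.901 × 10^30 kg
GM = G × M = 6.674 × 10^-11 × 2.901 × 10^30 = 1.93613 × 10^20 m³/s²
a = 379.5 Mm = 3.795 × 10^8 m
a³ = 5.46557 × 10^25 m³
T = 2π √(a³/GM) = 2π √((5.46557 × 10^25) / (1.93613 × 10^20)) = 2π × 531.313 s
T = 3338.34 s ≈ 55.64 minutes

Final answer: 55.64 minutes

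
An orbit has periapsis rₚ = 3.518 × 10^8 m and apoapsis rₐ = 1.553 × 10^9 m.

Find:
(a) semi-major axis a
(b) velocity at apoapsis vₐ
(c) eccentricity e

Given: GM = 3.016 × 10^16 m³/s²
rₚ = 3.518 × 10^8 m
rₐ = 1.553 × 10^9 m
GM = 3.016 × 10^16 m³/s²
a = (rₚ + rₐ)/2 = 9.524 × 10^8 m
e = (rₐ − rₚ)/(rₐ + rₚ) = (1.2012 × 10^9) / (1.9048 × 10^9) = 0.630617
(a) a = 9.524 × 10^8 m ≈ 9.524 × 10^8 m
(b) vₐ² = GM (2/rₐ − 1/a) = 3.016 × 10^16 × (1.28783 × 10^-9 − 1.04998 × 10^-9) = 7.17359 × 10^6 m²/s²;  vₐ = 2678.36 m/s ≈ 2.678 km/s
(c) e = 0.630617 ≈ 0.6306

Final answer:
(a) semi-major axis a = 9.524 × 10^8 m
(b) velocity at apoapsis vₐ = 2.678 km/s
(c) eccentricity e = 0.6306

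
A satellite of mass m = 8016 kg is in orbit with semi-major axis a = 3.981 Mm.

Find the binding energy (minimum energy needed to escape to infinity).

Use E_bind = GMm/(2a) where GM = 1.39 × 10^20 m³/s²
a = 3.981 Mm = 3.981 × 10^6 m
GM = 1.39 × 10^20 m³/s²
m = 8016 kg
GMm = 1.39 × 10^20 × 8016 = 1.11422 × 10^24 m³·kg/s²
2a = 7.962 × 10^6 m
E_bind = GMm/(2a) = 1.39943 × 10^17 J ≈ 139.9 PJ

Final answer: 139.9 PJ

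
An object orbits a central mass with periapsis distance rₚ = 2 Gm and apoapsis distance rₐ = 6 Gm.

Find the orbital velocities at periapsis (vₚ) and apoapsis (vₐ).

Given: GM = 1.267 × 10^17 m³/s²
rₚ = 2 Gm = 2 × 10^9 m
rₐ = 6 Gm = 6 × 10^9 m
GM = 1.267 × 10^17 m³/s²
a = (rₚ + rₐ)/2 = 4 × 10^9 m
Vis-viva: v² = GM (2/r − 1/a)
vₚ² = 1.267 × 10^17 × (1 × 10^-9 − 2.5 × 10^-10) = 9.5025 × 10^7 m²/s²
vₚ = 9748.08 m/s ≈ 9.748 km/s
vₐ² = 1.267 × 10^17 × (3.33333 × 10^-10 − 2.5 × 10^-10) = 1.05583 × 10^7 m²/s²
vₐ = 3249.36 m/s ≈ 3.249 km/s

Final answer: vₚ = 9.748 km/s, vₐ = 3.249 km/s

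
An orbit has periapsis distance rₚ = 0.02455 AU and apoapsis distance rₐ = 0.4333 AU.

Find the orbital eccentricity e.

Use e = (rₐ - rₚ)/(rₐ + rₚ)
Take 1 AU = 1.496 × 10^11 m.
rₚ = 0.02455 AU = 3.67268 × 10^9 m
rₐ = 0.4333 AU = 6.48217 × 10^10 m
rₐ − rₚ = 6.1149 × 10^10 m
rₐ + rₚ = 6.84944 × 10^10 m
e = (rₐ − rₚ)/(rₐ + rₚ) = 0.89276

Final answer: e = 0.8928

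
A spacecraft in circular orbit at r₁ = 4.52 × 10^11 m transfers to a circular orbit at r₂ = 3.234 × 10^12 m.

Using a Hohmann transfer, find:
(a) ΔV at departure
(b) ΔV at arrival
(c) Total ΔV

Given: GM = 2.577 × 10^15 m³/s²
r₁ = 4.52 × 10^11 m
r₂ = 3.234 × 10^12 m
GM = 2.577 × 10^15 m³/s²
Transfer ellipse: a_t = (r₁ + r₂)/2 = 1.843 × 10^12 m
Circular speed at r₁: v₁ = √(GM/r₁) = 75.5071 m/s
Transfer speed at r₁ (periapsis): v₁ₜ = √(GM(2/r₁ − 1/a_t)) = 100.022 m/s
(a) ΔV₁ = v₁ₜ − v₁ = 24.5148 m/s ≈ 24.51 m/s
Circular speed at r₂: v₂ = √(GM/r₂) = 28.2285 m/s
Transfer speed at r₂ (apoapsis): v₂ₜ = √(GM(2/r₂ − 1/a_t)) = 13.9796 m/s
(b) ΔV₂ = v₂ − v₂ₜ = 14.2489 m/s ≈ 14.25 m/s
(c) ΔV_total = ΔV₁ + ΔV₂ = 38.7637 m/s ≈ 38.76 m/s

Final answer:
(a) ΔV₁ = 24.51 m/s
(b) ΔV₂ = 14.25 m/s
(c) ΔV_total = 38.76 m/s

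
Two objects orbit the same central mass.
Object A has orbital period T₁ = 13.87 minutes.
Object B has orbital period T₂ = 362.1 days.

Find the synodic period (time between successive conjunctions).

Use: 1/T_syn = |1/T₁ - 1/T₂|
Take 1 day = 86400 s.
T₁ = 13.87 minutes = 832.2 s
T₂ = 362.1 days = 3.12854 × 10^7 s
1/T₁ = 0.00120163 s⁻¹
1/T₂ = 3.19638 × 10^-8 s⁻¹
|1/T₁ − 1/T₂| = 0.0012016 s⁻¹
T_syn = 1 / |1/T₁ − 1/T₂| = 832.222 s ≈ 13.87 minutes

Final answer: T_syn = 13.87 minutes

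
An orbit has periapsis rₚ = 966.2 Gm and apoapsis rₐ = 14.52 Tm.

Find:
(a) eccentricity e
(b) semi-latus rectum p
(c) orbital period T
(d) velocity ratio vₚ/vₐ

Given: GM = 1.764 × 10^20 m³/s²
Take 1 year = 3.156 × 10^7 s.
rₚ = 966.2 Gm = 9.662 × 10^11 m
rₐ = 14.52 Tm = 1.452 × 10^13 m
GM = 1.764 × 10^20 m³/s²
a = (rₚ + rₐ)/2 = 7.7431 × 10^12 m
e = (rₐ − rₚ)/(rₐ + rₚ) = (1.35538 × 10^13) / (1.54862 × 10^13) = 0.875218
(a) e = 0.875218 ≈ 0.8752
(b) 1 − e² = 0.233994;  p = a(1 − e²) = 7.7431 × 10^12 × 0.233994 = 1.81184 × 10^12 m ≈ 1.812 Tm
(c) a³ = 4.64242 × 10^38 m³;  T = 2π √(a³/GM) = 2π × 1.62227 × 10^9 s = 1.0193 × 10^10 s ≈ 323 years
(d) vₚ/vₐ = rₐ/rₚ (angular momentum) = (1.452 × 10^13) / (9.662 × 10^11) = 15.0279 ≈ 15.03

Final answer:
(a) eccentricity e = 0.8752
(b) semi-latus rectum p = 1.812 Tm
(c) orbital period T = 323 years
(d) velocity ratio vₚ/vₐ = 15.03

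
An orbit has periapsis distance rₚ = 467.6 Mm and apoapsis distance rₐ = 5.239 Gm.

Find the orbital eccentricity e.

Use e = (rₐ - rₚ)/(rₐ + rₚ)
rₚ = 467.6 Mm = 4.676 × 10^8 m
rₐ = 5.239 Gm = 5.239 × 10^9 m
rₐ − rₚ = 4.7714 × 10^9 m
rₐ + rₚ = 5.7066 × 10^9 m
e = (rₐ − rₚ)/(rₐ + rₚ) = 0.83612

Final answer: e = 0.8361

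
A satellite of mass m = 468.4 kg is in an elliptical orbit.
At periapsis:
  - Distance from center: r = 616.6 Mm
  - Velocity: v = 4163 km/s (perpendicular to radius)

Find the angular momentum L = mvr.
r = 616.6 Mm = 6.166 × 10^8 m
v = 4163 km/s = 4.163 × 10^6 m/s
vr = 4.163 × 10^6 × 6.166 × 10^8 = 2.56691 × 10^15 m²/s
L = m × vr = 468.4 × 2.56691 × 10^15 = 1.20234 × 10^18 kg·m²/s ≈ 1.202 × 10^18 kg·m²/s

Final answer: L = 1.202 × 10^18 kg·m²/s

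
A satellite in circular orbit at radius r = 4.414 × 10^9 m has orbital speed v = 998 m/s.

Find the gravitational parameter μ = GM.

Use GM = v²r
r = 4.414 × 10^9 m
v = 998 m/s
v² = 996004 m²/s²
GM = v²r = 996004 × 4.414 × 10^9 = 4.39636 × 10^15 m³/s²
GM ≈ 4.396 × 10^15 m³/s²

Final answer: GM = 4.396 × 10^15 m³/s²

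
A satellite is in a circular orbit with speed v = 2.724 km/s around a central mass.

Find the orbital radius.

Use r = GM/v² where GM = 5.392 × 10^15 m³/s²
v = 2.724 km/s = 2724 m/s
GM = 5.392 × 10^15 m³/s²
v² = 7.42018 × 10^6 m²/s²
r = GM/v² = (5.392 × 10^15) / (7.42018 × 10^6) = 7.26667 × 10^8 m ≈ 726.7 Mm

Final answer: 726.7 Mm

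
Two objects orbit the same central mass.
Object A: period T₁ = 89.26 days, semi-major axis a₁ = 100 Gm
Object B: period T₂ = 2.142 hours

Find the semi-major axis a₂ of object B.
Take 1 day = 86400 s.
T₁ = 89.26 days = 7.71206 × 10^6 s
T₂ = 2.142 hours = 7711.2 s
a₁ = 100 Gm = 1 × 10^11 m
Kepler's third law: (T₂/T₁)² = (a₂/a₁)³  ⇒  a₂ = a₁ (T₂/T₁)^(2/3)
T₂/T₁ = 0.000999888
(T₂/T₁)^(2/3) = 0.00999925
a₂ = 1 × 10^11 m × 0.00999925 = 9.99925 × 10^8 m ≈ 999.9 Mm

Final answer: a₂ = 999.9 Mm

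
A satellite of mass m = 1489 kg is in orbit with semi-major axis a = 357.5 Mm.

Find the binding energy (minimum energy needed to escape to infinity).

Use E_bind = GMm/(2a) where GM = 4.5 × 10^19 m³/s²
a = 357.5 Mm = 3.575 × 10^8 m
GM = 4.5 × 10^19 m³/s²
m = 1489 kg
GMm = 4.5 × 10^19 × 1489 = 6.7005 × 10^22 m³·kg/s²
2a = 7.15 × 10^8 m
E_bind = GMm/(2a) = 9.37133 × 10^13 J ≈ 93.71 TJ

Final answer: 93.71 TJ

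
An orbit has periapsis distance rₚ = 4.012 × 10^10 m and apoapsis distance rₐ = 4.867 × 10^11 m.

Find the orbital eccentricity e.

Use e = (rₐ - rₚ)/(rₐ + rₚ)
rₚ = 4.012 × 10^10 m
rₐ = 4.867 × 10^11 m
rₐ − rₚ = 4.4658 × 10^11 m
rₐ + rₚ = 5.2682 × 10^11 m
e = (rₐ − rₚ)/(rₐ + rₚ) = 0.84769

Final answer: e = 0.8477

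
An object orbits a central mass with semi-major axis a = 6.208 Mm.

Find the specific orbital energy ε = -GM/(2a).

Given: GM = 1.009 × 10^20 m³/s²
a = 6.208 Mm = 6.208 × 10^6 m
GM = 1.009 × 10^20 m³/s²
2a = 1.2416 × 10^7 m
ε = −GM/(2a) = -8.12661 × 10^12 J/kg ≈ -8127 GJ/kg

Final answer: -8127 GJ/kg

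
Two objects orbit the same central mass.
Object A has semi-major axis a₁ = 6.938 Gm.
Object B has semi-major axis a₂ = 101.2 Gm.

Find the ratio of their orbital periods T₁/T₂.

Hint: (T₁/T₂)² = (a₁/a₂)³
a₁ = 6.938 Gm = 6.938 × 10^9 m
a₂ = 101.2 Gm = 1.012 × 10^11 m
a₁/a₂ = 0.0685573
T₁/T₂ = (a₁/a₂)^(3/2) = (0.0685573)^1.5 = 0.0179507

Final answer: T₁/T₂ = 0.01795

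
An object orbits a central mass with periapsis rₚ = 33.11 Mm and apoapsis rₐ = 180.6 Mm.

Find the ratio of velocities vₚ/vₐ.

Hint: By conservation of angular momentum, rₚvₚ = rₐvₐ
rₚ = 33.11 Mm = 3.311 × 10^7 m
rₐ = 180.6 Mm = 1.806 × 10^8 m
rₚvₚ = rₐvₐ  ⇒  vₚ/vₐ = rₐ/rₚ
vₚ/vₐ = (1.806 × 10^8) / (3.311 × 10^7) = 5.45455

Final answer: vₚ/vₐ = 5.455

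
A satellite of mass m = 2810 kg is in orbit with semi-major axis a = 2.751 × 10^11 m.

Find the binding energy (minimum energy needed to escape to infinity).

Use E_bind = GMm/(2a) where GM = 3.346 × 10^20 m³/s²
a = 2.751 × 10^11 m
GM = 3.346 × 10^20 m³/s²
m = 2810 kg
GMm = 3.346 × 10^20 × 2810 = 9.40226 × 10^23 m³·kg/s²
2a = 5.502 × 10^11 m
E_bind = GMm/(2a) = 1.70888 × 10^12 J ≈ 1.709 TJ

Final answer: 1.709 TJ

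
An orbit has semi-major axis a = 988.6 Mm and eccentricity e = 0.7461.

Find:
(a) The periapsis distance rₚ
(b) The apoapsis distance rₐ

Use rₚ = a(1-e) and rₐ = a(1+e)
a = 988.6 Mm = 9.886 × 10^8 m
e = 0.7461:  1 − e = 0.2539,  1 + e = 1.7461
(a) rₚ = a(1 − e) = 9.886 × 10^8 m × 0.2539 = 2.51006 × 10^8 m ≈ 251 Mm
(b) rₐ = a(1 + e) = 9.886 × 10^8 m × 1.7461 = 1.72619 × 10^9 m ≈ 1.726 Gm

Final answer:
(a) rₚ = 251 Mm
(b) rₐ = 1.726 Gm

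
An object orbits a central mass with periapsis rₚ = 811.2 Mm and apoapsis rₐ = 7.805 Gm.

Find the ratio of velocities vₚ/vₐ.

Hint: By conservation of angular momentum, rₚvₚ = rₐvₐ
rₚ = 811.2 Mm = 8.112 × 10^8 m
rₐ = 7.805 Gm = 7.805 × 10^9 m
rₚvₚ = rₐvₐ  ⇒  vₚ/vₐ = rₐ/rₚ
vₚ/vₐ = (7.805 × 10^9) / (8.112 × 10^8) = 9.62155

Final answer: vₚ/vₐ = 9.622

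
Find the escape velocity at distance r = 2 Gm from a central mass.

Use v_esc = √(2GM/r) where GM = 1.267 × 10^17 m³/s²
r = 2 Gm = 2 × 10^9 m
GM = 1.267 × 10^17 m³/s²
2GM/r = 2 × (1.267 × 10^17) / (2 × 10^9) = 1.267 × 10^8 m²/s²
v_esc = √(2GM/r) = 11256.1 m/s ≈ 11.26 km/s

Final answer: 11.26 km/s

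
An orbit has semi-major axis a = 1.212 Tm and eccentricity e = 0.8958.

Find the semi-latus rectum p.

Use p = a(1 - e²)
a = 1.212 Tm = 1.212 × 10^12 m
e = 0.8958,  e² = 0.802458,  1 − e² = 0.197542
p = a(1 − e²) = 1.212 × 10^12 m × 0.197542 = 2.39421 × 10^11 m ≈ 239.4 Gm

Final answer: p = 239.4 Gm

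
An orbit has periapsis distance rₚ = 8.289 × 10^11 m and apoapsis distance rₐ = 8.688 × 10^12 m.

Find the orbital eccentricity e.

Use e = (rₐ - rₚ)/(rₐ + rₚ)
rₚ = 8.289 × 10^11 m
rₐ = 8.688 × 10^12 m
rₐ − rₚ = 7.8591 × 10^12 m
rₐ + rₚ = 9.5169 × 10^12 m
e = (rₐ − rₚ)/(rₐ + rₚ) = 0.825805

Final answer: e = 0.8258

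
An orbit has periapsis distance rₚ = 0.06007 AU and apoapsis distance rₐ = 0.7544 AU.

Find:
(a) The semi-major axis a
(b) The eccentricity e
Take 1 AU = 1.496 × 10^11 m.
rₚ = 0.06007 AU = 8.98647 × 10^9 m
rₐ = 0.7544 AU = 1.12858 × 10^11 m
(a) a = (rₚ + rₐ)/2 = 6.09224 × 10^10 m ≈ 0.4072 AU
(b) e = (rₐ − rₚ)/(rₐ + rₚ) = (1.03872 × 10^11) / (1.21845 × 10^11) = 0.852493

Final answer:
(a) a = 0.4072 AU
(b) e = 0.8525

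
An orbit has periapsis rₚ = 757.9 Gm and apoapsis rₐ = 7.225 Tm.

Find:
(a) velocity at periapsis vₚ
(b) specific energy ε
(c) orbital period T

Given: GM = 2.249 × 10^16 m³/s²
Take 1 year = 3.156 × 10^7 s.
rₚ = 757.9 Gm = 7.579 × 10^11 m
rₐ = 7.225 Tm = 7.225 × 10^12 m
GM = 2.249 × 10^16 m³/s²
a = (rₚ + rₐ)/2 = 3.99145 × 10^12 m
e = (rₐ − rₚ)/(rₐ + rₚ) = (6.4671 × 10^12) / (7.9829 × 10^12) = 0.810119
(a) vₚ² = GM (2/rₚ − 1/a) = 2.249 × 10^16 × (2.63887 × 10^-12 − 2.50536 × 10^-13) = 53713.7 m²/s²;  vₚ = 231.762 m/s ≈ 231.8 m/s
(b) 2a = 7.9829 × 10^12 m;  ε = −GM/(2a) = -2817.27 J/kg ≈ -2.817 kJ/kg
(c) a³ = 6.35905 × 10^37 m³;  T = 2π √(a³/GM) = 2π × 5.31742 × 10^10 s = 3.34104 × 10^11 s ≈ 1.059 × 10^4 years

Final answer:
(a) velocity at periapsis vₚ = 231.8 m/s
(b) specific energy ε = -2.817 kJ/kg
(c) orbital period T = 1.059 × 10^4 years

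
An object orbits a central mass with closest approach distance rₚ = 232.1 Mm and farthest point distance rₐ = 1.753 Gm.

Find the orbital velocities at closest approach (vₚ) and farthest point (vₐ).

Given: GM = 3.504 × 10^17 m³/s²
rₚ = 232.1 Mm = 2.321 × 10^8 m
rₐ = 1.753 Gm = 1.753 × 10^9 m
GM = 3.504 × 10^17 m³/s²
a = (rₚ + rₐ)/2 = 9.9255 × 10^8 m
Vis-viva: v² = GM (2/r − 1/a)
vₚ² = 3.504 × 10^17 × (8.61698 × 10^-9 − 1.00751 × 10^-9) = 2.66636 × 10^9 m²/s²
vₚ = 51636.8 m/s ≈ 51.64 km/s
vₐ² = 3.504 × 10^17 × (1.1409 × 10^-9 − 1.00751 × 10^-9) = 4.67417 × 10^7 m²/s²
vₐ = 6836.79 m/s ≈ 6.837 km/s

Final answer: vₚ = 51.64 km/s, vₐ = 6.837 km/s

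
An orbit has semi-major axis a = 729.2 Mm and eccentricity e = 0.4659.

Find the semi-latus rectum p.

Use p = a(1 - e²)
a = 729.2 Mm = 7.292 × 10^8 m
e = 0.4659,  e² = 0.217063,  1 − e² = 0.782937
p = a(1 − e²) = 7.292 × 10^8 m × 0.782937 = 5.70918 × 10^8 m ≈ 570.9 Mm

Final answer: p = 570.9 Mm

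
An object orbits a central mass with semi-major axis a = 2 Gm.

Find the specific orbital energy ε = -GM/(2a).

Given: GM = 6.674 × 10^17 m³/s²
a = 2 Gm = 2 × 10^9 m
GM = 6.674 × 10^17 m³/s²
2a = 4 × 10^9 m
ε = −GM/(2a) = -1.6685 × 10^8 J/kg ≈ -166.8 MJ/kg

Final answer: -166.8 MJ/kg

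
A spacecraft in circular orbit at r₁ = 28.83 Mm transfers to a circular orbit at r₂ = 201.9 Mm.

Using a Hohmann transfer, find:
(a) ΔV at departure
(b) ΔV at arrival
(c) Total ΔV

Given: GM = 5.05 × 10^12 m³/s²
r₁ = 28.83 Mm = 2.883 × 10^7 m
r₂ = 201.9 Mm = 2.019 × 10^8 m
GM = 5.05 × 10^12 m³/s²
Transfer ellipse: a_t = (r₁ + r₂)/2 = 1.15365 × 10^8 m
Circular speed at r₁: v₁ = √(GM/r₁) = 418.527 m/s
Transfer speed at r₁ (periapsis): v₁ₜ = √(GM(2/r₁ − 1/a_t)) = 553.674 m/s
(a) ΔV₁ = v₁ₜ − v₁ = 135.148 m/s ≈ 135.1 m/s
Circular speed at r₂: v₂ = √(GM/r₂) = 158.153 m/s
Transfer speed at r₂ (apoapsis): v₂ₜ = √(GM(2/r₂ − 1/a_t)) = 79.0611 m/s
(b) ΔV₂ = v₂ − v₂ₜ = 79.0919 m/s ≈ 79.09 m/s
(c) ΔV_total = ΔV₁ + ΔV₂ = 214.24 m/s ≈ 214.2 m/s

Final answer:
(a) ΔV₁ = 135.1 m/s
(b) ΔV₂ = 79.09 m/s
(c) ΔV_total = 214.2 m/s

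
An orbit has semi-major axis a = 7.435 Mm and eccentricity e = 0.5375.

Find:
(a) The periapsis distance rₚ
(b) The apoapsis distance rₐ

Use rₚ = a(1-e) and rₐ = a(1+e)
a = 7.435 Mm = 7.435 × 10^6 m
e = 0.5375:  1 − e = 0.4625,  1 + e = 1.5375
(a) rₚ = a(1 − e) = 7.435 × 10^6 m × 0.4625 = 3.43869 × 10^6 m ≈ 3.439 Mm
(b) rₐ = a(1 + e) = 7.435 × 10^6 m × 1.5375 = 1.14313 × 10^7 m ≈ 11.43 Mm

Final answer:
(a) rₚ = 3.439 Mm
(b) rₐ = 11.43 Mm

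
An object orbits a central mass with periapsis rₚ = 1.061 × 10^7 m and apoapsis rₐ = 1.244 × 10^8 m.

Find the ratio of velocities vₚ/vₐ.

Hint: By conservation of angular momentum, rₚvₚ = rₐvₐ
rₚ = 1.061 × 10^7 m
rₐ = 1.244 × 10^8 m
rₚvₚ = rₐvₐ  ⇒  vₚ/vₐ = rₐ/rₚ
vₚ/vₐ = (1.244 × 10^8) / (1.061 × 10^7) = 11.7248

Final answer: vₚ/vₐ = 11.72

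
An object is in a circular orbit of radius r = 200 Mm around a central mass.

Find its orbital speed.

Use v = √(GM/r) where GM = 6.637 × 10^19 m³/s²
r = 200 Mm = 2 × 10^8 m
GM = 6.637 × 10^19 m³/s²
GM/r = (6.637 × 10^19) / (2 × 10^8) = 3.3185 × 10^11 m²/s²
v = √(GM/r) = 576064 m/s ≈ 576.1 km/s

Final answer: 576.1 km/s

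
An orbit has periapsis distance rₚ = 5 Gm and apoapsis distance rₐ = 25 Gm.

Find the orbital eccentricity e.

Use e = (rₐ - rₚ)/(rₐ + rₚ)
rₚ = 5 Gm = 5 × 10^9 m
rₐ = 25 Gm = 2.5 × 10^10 m
rₐ − rₚ = 2 × 10^10 m
rₐ + rₚ = 3 × 10^10 m
e = (rₐ − rₚ)/(rₐ + rₚ) = 0.666667

Final answer: e = 0.6667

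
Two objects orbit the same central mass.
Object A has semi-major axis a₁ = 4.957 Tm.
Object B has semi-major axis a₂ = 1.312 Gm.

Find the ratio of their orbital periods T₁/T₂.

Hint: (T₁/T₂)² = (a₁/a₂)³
a₁ = 4.957 Tm = 4.957 × 10^12 m
a₂ = 1.312 Gm = 1.312 × 10^9 m
a₁/a₂ = 3778.2
T₁/T₂ = (a₁/a₂)^(3/2) = (3778.2)^1.5 = 232235

Final answer: T₁/T₂ = 2.322 × 10^5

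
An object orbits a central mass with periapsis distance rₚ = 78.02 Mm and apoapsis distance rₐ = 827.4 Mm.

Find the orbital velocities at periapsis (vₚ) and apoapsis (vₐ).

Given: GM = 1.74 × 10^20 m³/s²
rₚ = 78.02 Mm = 7.802 × 10^7 m
rₐ = 827.4 Mm = 8.274 × 10^8 m
GM = 1.74 × 10^20 m³/s²
a = (rₚ + rₐ)/2 = 4.5271 × 10^8 m
Vis-viva: v² = GM (2/r − 1/a)
vₚ² = 1.74 × 10^20 × (2.56345 × 10^-8 − 2.20892 × 10^-9) = 4.07604 × 10^12 m²/s²
vₚ = 2.01892 × 10^6 m/s ≈ 2019 km/s
vₐ² = 1.74 × 10^20 × (2.41721 × 10^-9 − 2.20892 × 10^-9) = 3.62426 × 10^10 m²/s²
vₐ = 190375 m/s ≈ 190.4 km/s

Final answer: vₚ = 2019 km/s, vₐ = 190.4 km/s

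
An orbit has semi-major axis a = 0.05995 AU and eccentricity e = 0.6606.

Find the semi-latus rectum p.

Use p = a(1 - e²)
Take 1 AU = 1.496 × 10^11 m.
a = 0.05995 AU = 8.96852 × 10^9 m
e = 0.6606,  e² = 0.436392,  1 − e² = 0.563608
p = a(1 − e²) = 8.96852 × 10^9 m × 0.563608 = 5.05473 × 10^9 m ≈ 0.03379 AU

Final answer: p = 0.03379 AU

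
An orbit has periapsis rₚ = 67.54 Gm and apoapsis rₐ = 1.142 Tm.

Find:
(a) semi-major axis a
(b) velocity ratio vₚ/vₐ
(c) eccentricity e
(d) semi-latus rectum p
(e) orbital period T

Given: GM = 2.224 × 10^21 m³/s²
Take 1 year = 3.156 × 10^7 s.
rₚ = 67.54 Gm = 6.754 × 10^10 m
rₐ = 1.142 Tm = 1.142 × 10^12 m
GM = 2.224 × 10^21 m³/s²
a = (rₚ + rₐ)/2 = 6.0477 × 10^11 m
e = (rₐ − rₚ)/(rₐ + rₚ) = (1.07446 × 10^12) / (1.20954 × 10^12) = 0.888321
(a) a = 6.0477 × 10^11 m ≈ 604.8 Gm
(b) vₚ/vₐ = rₐ/rₚ (angular momentum) = (1.142 × 10^12) / (6.754 × 10^10) = 16.9085 ≈ 16.91
(c) e = 0.888321 ≈ 0.8883
(d) 1 − e² = 0.210885;  p = a(1 − e²) = 6.0477 × 10^11 × 0.210885 = 1.27537 × 10^11 m ≈ 127.5 Gm
(e) a³ = 2.21193 × 10^35 m³;  T = 2π √(a³/GM) = 2π × 9.97282 × 10^6 s = 6.26611 × 10^7 s ≈ 1.985 years

Final answer:
(a) semi-major axis a = 604.8 Gm
(b) velocity ratio vₚ/vₐ = 16.91
(c) eccentricity e = 0.8883
(d) semi-latus rectum p = 127.5 Gm
(e) orbital period T = 1.985 years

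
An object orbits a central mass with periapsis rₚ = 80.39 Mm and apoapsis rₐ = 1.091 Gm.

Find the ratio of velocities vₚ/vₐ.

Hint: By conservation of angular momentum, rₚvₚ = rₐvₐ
rₚ = 80.39 Mm = 8.039 × 10^7 m
rₐ = 1.091 Gm = 1.091 × 10^9 m
rₚvₚ = rₐvₐ  ⇒  vₚ/vₐ = rₐ/rₚ
vₚ/vₐ = (1.091 × 10^9) / (8.039 × 10^7) = 13.5713

Final answer: vₚ/vₐ = 13.57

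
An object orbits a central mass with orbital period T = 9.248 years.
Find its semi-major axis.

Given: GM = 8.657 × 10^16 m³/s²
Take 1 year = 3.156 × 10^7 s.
T = 9.248 years = 2.91867 × 10^8 s
GM = 8.657 × 10^16 m³/s²
Kepler's third law: a³ = GM T² / (4π²)
T² = 8.51863 × 10^16 s²
a³ = (8.657 × 10^16) × (8.51863 × 10^16) / (4π²) = 1.868 × 10^32 m³
a = (a³)^(1/3) = 5.71644 × 10^10 m ≈ 57.16 Gm

Final answer: 57.16 Gm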